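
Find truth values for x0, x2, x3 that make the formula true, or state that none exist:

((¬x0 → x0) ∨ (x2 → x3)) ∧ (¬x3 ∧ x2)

x0 = True; x2 = True; x3 = False

  (¬x0 → x0) ∨ (x2 → x3) = True
    ¬x0 → x0 = True
      ¬x0 = False
    x2 → x3 = False
  ¬x3 ∧ x2 = True
    ¬x3 = True
Both conjuncts True, so the formula holds.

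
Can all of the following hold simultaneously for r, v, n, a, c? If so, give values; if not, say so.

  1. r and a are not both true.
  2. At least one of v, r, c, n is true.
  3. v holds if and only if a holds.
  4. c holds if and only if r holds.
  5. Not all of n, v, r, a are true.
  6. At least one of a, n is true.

r = True; v = False; n = True; a = False; c = True

  (1) r=T, a=F — not both ✓
  (2) {v, r, c, n}: 3 true — at least one ✓
  (3) v=F, a=F — same ✓
  (4) c=T, r=T — same ✓
  (5) {n, v, r, a}: 2/4 true — not all ✓
  (6) {a, n}: 1 true — at least one ✓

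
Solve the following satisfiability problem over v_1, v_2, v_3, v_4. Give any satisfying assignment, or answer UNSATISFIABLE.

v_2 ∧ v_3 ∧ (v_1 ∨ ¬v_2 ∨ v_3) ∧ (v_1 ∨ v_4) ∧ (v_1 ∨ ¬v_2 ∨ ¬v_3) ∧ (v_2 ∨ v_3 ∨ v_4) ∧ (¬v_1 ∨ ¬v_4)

Unit clause (v_2) forces v_2 = True.
Unit clause (v_3) forces v_3 = True.
In (v_1 ∨ ¬v_2 ∨ ¬v_3) only v_1 is left, so v_1 = True.
In (¬v_1 ∨ ¬v_4) only ¬v_4 is left, so v_4 = False.
Check each clause:
  (v_2): v_2 holds.
  (v_3): v_3 holds.
  (v_1 ∨ ¬v_2 ∨ v_3): v_1 holds.
  (v_1 ∨ v_4): v_1 holds.
  (v_1 ∨ ¬v_2 ∨ ¬v_3): v_1 holds.
  (v_2 ∨ v_3 ∨ v_4): v_2 holds.
  (¬v_1 ∨ ¬v_4): ¬v_4 holds.
All clauses satisfied.

v_1 = True, v_2 = True, v_3 = True, v_4 = False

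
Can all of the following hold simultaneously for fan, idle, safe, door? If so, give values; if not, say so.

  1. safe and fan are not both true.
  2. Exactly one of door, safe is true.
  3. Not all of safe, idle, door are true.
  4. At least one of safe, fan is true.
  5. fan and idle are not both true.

fan=F, idle=T, safe=T, door=F

  (1) safe=T, fan=F — not both ✓
  (2) {door, safe}: 1 true — exactly one ✓
  (3) {safe, idle, door}: 2/3 true — not all ✓
  (4) {safe, fan}: 1 true — at least one ✓
  (5) fan=F, idle=T — not both ✓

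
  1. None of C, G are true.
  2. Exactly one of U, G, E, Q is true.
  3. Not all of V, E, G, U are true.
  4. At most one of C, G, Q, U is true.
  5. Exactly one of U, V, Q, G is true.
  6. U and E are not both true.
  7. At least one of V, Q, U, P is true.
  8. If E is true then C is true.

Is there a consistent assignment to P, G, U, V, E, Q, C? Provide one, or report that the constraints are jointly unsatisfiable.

P=F, G=F, U=T, V=F, E=F, Q=F, C=F

  (1) {C, G}: 0 true — none ✓
  (2) {U, G, E, Q}: 1 true — exactly one ✓
  (3) {V, E, G, U}: 1/4 true — not all ✓
  (4) {C, G, Q, U}: 1 true — at most one ✓
  (5) {U, V, Q, G}: 1 true — exactly one ✓
  (6) U=T, E=F — not both ✓
  (7) {V, Q, U, P}: 1 true — at least one ✓
  (8) E=F ⇒ C: vacuous ✓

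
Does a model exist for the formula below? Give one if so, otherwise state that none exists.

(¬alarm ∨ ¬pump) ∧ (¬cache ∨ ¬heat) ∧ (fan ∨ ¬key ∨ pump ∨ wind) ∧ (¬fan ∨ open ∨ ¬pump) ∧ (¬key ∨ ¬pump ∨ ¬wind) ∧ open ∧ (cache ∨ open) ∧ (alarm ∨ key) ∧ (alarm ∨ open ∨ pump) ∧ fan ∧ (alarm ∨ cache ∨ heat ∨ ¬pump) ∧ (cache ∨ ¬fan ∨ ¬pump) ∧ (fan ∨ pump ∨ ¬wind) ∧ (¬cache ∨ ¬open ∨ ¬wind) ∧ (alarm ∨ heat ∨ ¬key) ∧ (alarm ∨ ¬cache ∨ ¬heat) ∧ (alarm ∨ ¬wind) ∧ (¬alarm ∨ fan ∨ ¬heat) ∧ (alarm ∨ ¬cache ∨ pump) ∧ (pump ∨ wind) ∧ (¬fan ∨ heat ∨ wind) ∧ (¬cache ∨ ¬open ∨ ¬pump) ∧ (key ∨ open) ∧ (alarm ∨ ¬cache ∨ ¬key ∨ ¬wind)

key=T, open=T, pump=F, heat=T, fan=T, cache=F, alarm=T, wind=T

Unit clause (open) forces open = True.
Unit clause (fan) forces fan = True.
Set key = True.
Try pump = True:
  (¬alarm ∨ ¬pump) forces alarm = False.
  (¬key ∨ ¬pump ∨ ¬wind) forces wind = False.
  (cache ∨ ¬fan ∨ ¬pump) forces cache = True.
  clause (¬cache ∨ ¬open ∨ ¬pump) is falsified — backtrack.
So pump = False.
  then (pump ∨ wind) forces wind = True.
  then (¬cache ∨ ¬open ∨ ¬wind) forces cache = False.
  then (alarm ∨ ¬wind) forces alarm = True.
Set heat = True.
All clauses satisfied.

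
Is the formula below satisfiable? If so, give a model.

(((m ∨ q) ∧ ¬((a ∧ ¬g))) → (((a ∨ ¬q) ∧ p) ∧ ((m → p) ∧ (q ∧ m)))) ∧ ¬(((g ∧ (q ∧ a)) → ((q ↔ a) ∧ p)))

No satisfying assignment exists.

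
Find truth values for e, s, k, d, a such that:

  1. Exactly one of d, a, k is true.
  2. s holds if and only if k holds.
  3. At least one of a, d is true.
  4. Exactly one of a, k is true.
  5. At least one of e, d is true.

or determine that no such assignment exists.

e: True; s: False; k: False; d: False; a: True

  (1) {d, a, k}: 1 true — exactly one ✓
  (2) s=F, k=F — same ✓
  (3) {a, d}: 1 true — at least one ✓
  (4) {a, k}: 1 true — exactly one ✓
  (5) {e, d}: 1 true — at least one ✓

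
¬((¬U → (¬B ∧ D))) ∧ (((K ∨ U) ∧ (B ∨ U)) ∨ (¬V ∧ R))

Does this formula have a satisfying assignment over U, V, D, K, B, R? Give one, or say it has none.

U=F, V=F, D=T, K=T, B=T, R=F

  ¬((¬U → (¬B ∧ D))) = True
    ¬U → (¬B ∧ D) = False
      ¬U = True
      ¬B ∧ D = False
        ¬B = False
  ((K ∨ U) ∧ (B ∨ U)) ∨ (¬V ∧ R) = True
    (K ∨ U) ∧ (B ∨ U) = True
      K ∨ U = True
      B ∨ U = True
    ¬V ∧ R = False
      ¬V = True
Both conjuncts True, so the formula holds.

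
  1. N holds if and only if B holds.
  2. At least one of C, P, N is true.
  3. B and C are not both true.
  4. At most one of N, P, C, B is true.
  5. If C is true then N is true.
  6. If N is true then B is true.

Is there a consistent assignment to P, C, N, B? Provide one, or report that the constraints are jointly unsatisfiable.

P=T, C=F, N=F, B=F

  (1) N=F, B=F — same ✓
  (2) {C, P, N}: 1 true — at least one ✓
  (3) B=F, C=F — not both ✓
  (4) {N, P, C, B}: 1 true — at most one ✓
  (5) C=F ⇒ N: vacuous ✓
  (6) N=F ⇒ B: vacuous ✓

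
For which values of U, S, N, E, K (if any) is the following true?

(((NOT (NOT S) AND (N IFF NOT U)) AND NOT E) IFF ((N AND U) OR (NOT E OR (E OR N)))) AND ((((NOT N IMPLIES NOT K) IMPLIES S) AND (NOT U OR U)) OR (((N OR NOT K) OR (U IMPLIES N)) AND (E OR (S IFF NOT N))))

U = False, S = True, N = True, E = False, K = False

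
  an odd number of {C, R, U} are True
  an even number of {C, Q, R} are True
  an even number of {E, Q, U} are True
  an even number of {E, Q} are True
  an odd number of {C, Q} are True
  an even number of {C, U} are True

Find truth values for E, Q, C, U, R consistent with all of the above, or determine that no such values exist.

E = True; Q = True; C = False; U = False; R = True

{C, R, U}: 1 true → odd ✓
{C, Q, R}: 2 true → even ✓
{E, Q, U}: 2 true → even ✓
{E, Q}: 2 true → even ✓
{C, Q}: 1 true → odd ✓
{C, U}: 0 true → even ✓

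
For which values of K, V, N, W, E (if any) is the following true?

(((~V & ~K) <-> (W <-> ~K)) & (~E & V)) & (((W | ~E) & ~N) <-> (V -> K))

K: True; V: True; N: False; W: True; E: False

  ((~V & ~K) <-> (W <-> ~K)) & (~E & V) = True
    (~V & ~K) <-> (W <-> ~K) = True
      ~V & ~K = False
        ~V = False
        ~K = False
      W <-> ~K = False
        ~K = False
    ~E & V = True
      ~E = True
  ((W | ~E) & ~N) <-> (V -> K) = True
    (W | ~E) & ~N = True
      W | ~E = True
        ~E = True
      ~N = True
    V -> K = True
Both conjuncts True, so the formula holds.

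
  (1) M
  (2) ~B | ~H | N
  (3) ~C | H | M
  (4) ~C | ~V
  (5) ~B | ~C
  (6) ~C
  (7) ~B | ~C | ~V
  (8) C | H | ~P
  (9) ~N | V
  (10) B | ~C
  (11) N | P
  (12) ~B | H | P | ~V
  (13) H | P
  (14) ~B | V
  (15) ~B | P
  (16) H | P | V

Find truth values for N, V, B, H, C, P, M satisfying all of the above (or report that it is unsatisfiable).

Unit clause (M) forces M = True.
Unit clause (~C) forces C = False.
Set N = True.
  then (~N | V) forces V = True.
Set B = False.
Set H = True.
Set P = False.
All clauses satisfied.

N: True; V: True; B: False; H: True; C: False; P: False; M: True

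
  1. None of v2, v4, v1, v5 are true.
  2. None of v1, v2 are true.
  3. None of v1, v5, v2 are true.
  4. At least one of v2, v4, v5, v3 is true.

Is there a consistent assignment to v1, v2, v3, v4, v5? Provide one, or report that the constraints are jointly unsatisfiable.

v1=F; v2=F; v3=T; v4=F; v5=F

  (1) {v2, v4, v1, v5}: 0 true — none ✓
  (2) {v1, v2}: 0 true — none ✓
  (3) {v1, v5, v2}: 0 true — none ✓
  (4) {v2, v4, v5, v3}: 1 true — at least one ✓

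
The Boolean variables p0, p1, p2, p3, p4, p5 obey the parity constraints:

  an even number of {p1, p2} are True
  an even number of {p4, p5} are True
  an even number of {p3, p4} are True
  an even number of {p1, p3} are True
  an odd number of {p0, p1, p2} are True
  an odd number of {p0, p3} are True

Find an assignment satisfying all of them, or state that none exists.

p0: True, p1: False, p2: False, p3: False, p4: False, p5: False

{p1, p2}: 0 true → even ✓
{p4, p5}: 0 true → even ✓
{p3, p4}: 0 true → even ✓
{p1, p3}: 0 true → even ✓
{p0, p1, p2}: 1 true → odd ✓
{p0, p3}: 1 true → odd ✓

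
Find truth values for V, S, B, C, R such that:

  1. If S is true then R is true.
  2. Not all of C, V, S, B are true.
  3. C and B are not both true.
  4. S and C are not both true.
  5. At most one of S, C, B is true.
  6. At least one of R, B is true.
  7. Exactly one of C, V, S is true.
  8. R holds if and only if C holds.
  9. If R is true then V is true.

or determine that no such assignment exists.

V = True; S = False; B = True; C = False; R = False

  (1) S=F ⇒ R: vacuous ✓
  (2) {C, V, S, B}: 2/4 true — not all ✓
  (3) C=F, B=T — not both ✓
  (4) S=F, C=F — not both ✓
  (5) {S, C, B}: 1 true — at most one ✓
  (6) {R, B}: 1 true — at least one ✓
  (7) {C, V, S}: 1 true — exactly one ✓
  (8) R=F, C=F — same ✓
  (9) R=F ⇒ V: vacuous ✓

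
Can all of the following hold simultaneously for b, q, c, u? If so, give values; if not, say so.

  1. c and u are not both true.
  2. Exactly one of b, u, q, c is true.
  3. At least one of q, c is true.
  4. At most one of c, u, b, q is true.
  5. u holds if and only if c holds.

b: False, q: True, c: False, u: False

  (1) c=F, u=F — not both ✓
  (2) {b, u, q, c}: 1 true — exactly one ✓
  (3) {q, c}: 1 true — at least one ✓
  (4) {c, u, b, q}: 1 true — at most one ✓
  (5) u=F, c=F — same ✓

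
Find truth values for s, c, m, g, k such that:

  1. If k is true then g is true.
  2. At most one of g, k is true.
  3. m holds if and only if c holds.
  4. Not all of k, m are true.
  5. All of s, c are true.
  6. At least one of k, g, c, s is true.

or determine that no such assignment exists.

s: True, c: True, m: True, g: True, k: False

  (1) k=F ⇒ g: vacuous ✓
  (2) {g, k}: 1 true — at most one ✓
  (3) m=T, c=T — same ✓
  (4) {k, m}: 1/2 true — not all ✓
  (5) {s, c}: all 2 true ✓
  (6) {k, g, c, s}: 3 true — at least one ✓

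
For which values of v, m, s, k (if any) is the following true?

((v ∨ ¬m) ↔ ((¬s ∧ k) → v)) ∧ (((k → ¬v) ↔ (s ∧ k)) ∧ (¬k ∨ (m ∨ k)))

v = True, m = True, s = False, k = True

  (v ∨ ¬m) ↔ ((¬s ∧ k) → v) = True
    v ∨ ¬m = True
      ¬m = False
    (¬s ∧ k) → v = True
      ¬s ∧ k = True
        ¬s = True
  ((k → ¬v) ↔ (s ∧ k)) ∧ (¬k ∨ (m ∨ k)) = True
    (k → ¬v) ↔ (s ∧ k) = True
      k → ¬v = False
        ¬v = False
      s ∧ k = False
    ¬k ∨ (m ∨ k) = True
      ¬k = False
      m ∨ k = True
Both conjuncts True, so the formula holds.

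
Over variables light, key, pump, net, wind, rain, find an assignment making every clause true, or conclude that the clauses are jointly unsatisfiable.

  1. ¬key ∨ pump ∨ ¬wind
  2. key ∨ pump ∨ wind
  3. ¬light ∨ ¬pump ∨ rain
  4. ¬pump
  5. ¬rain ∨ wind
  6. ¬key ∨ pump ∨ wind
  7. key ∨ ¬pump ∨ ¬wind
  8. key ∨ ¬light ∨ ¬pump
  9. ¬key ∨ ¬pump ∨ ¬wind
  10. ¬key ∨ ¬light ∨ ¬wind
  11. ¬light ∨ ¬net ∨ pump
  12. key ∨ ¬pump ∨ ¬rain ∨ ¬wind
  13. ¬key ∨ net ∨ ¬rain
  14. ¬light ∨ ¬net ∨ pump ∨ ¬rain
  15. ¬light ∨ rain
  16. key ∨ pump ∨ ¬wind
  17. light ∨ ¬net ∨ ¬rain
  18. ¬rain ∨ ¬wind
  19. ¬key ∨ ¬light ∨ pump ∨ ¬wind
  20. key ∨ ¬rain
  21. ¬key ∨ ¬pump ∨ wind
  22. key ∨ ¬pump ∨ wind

Case key = True:
  (¬pump) forces pump = False.
  (¬key ∨ pump ∨ ¬wind) forces wind = False.
  Clause (¬key ∨ pump ∨ wind) is falsified — contradiction.
Case key = False:
  (¬pump) forces pump = False.
  (key ∨ pump ∨ wind) forces wind = True.
  Clause (key ∨ pump ∨ ¬wind) is falsified — contradiction.
Both cases fail, so the formula is unsatisfiable.

Unsatisfiable — no assignment works.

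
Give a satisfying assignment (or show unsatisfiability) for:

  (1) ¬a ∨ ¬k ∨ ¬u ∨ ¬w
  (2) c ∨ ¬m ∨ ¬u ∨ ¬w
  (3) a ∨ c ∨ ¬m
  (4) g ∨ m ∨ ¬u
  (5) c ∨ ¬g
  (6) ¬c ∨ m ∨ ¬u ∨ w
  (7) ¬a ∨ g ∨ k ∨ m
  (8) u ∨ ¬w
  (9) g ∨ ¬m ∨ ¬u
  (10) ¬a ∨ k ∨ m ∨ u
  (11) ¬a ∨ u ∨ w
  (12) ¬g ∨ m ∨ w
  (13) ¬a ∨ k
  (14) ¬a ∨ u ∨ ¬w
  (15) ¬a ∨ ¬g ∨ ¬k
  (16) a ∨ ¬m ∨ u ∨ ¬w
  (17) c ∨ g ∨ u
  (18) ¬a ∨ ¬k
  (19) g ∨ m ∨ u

Set m = True.
Set u = True.
  then (g ∨ ¬m ∨ ¬u) forces g = True.
  then (c ∨ ¬g) forces c = True.
Set w = True.
Set a = False.
Set k = False.
All clauses satisfied.

m = True, u = True, g = True, c = True, w = True, a = False, k = False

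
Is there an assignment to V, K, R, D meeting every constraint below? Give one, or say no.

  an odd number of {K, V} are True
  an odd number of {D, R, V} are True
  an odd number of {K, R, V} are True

V = True; K = False; R = False; D = False

{K, V}: 1 true → odd ✓
{D, R, V}: 1 true → odd ✓
{K, R, V}: 1 true → odd ✓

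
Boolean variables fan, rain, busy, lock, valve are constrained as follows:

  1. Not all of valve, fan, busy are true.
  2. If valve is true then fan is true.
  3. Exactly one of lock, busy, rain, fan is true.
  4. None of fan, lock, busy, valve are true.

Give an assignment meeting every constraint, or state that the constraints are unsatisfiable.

fan = False; rain = True; busy = False; lock = False; valve = False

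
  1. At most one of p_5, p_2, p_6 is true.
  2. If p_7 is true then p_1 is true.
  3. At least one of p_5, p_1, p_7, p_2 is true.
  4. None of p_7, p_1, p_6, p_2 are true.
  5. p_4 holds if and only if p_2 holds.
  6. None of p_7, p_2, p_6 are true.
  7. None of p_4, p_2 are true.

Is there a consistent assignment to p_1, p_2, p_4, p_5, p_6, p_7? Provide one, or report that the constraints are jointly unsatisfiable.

p_1=F, p_2=F, p_4=F, p_5=T, p_6=F, p_7=F

  (1) {p_5, p_2, p_6}: 1 true — at most one ✓
  (2) p_7=F ⇒ p_1: vacuous ✓
  (3) {p_5, p_1, p_7, p_2}: 1 true — at least one ✓
  (4) {p_7, p_1, p_6, p_2}: 0 true — none ✓
  (5) p_4=F, p_2=F — same ✓
  (6) {p_7, p_2, p_6}: 0 true — none ✓
  (7) {p_4, p_2}: 0 true — none ✓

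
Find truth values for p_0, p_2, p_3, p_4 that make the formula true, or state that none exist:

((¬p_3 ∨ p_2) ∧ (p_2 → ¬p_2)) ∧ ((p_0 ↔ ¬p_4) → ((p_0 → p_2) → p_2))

p_0 = True, p_2 = False, p_3 = False, p_4 = False

  (¬p_3 ∨ p_2) ∧ (p_2 → ¬p_2) = True
    ¬p_3 ∨ p_2 = True
      ¬p_3 = True
    p_2 → ¬p_2 = True
      ¬p_2 = True
  (p_0 ↔ ¬p_4) → ((p_0 → p_2) → p_2) = True
    p_0 ↔ ¬p_4 = True
      ¬p_4 = True
    (p_0 → p_2) → p_2 = True
      p_0 → p_2 = False
Both conjuncts True, so the formula holds.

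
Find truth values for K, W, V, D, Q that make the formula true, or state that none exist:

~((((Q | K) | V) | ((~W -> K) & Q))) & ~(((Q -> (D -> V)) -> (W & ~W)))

K=F; W=T; V=F; D=T; Q=F

  ~((((Q | K) | V) | ((~W -> K) & Q))) = True
    ((Q | K) | V) | ((~W -> K) & Q) = False
      (Q | K) | V = False
        Q | K = False
      (~W -> K) & Q = False
        ~W -> K = True
          ~W = False
  ~(((Q -> (D -> V)) -> (W & ~W))) = True
    (Q -> (D -> V)) -> (W & ~W) = False
      Q -> (D -> V) = True
        D -> V = False
      W & ~W = False
        ~W = False
Both conjuncts True, so the formula holds.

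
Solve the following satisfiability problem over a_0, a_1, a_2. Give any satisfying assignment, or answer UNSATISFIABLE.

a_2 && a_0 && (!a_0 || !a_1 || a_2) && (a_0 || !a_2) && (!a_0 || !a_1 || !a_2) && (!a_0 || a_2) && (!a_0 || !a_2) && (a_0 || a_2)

Case a_0 = True:
  (a_2) forces a_2 = True.
  Clause (!a_0 || !a_2) is falsified — contradiction.
Case a_0 = False:
  Clause (a_0) is falsified — contradiction.
Both cases fail, so the formula is unsatisfiable.

Unsatisfiable — no assignment works.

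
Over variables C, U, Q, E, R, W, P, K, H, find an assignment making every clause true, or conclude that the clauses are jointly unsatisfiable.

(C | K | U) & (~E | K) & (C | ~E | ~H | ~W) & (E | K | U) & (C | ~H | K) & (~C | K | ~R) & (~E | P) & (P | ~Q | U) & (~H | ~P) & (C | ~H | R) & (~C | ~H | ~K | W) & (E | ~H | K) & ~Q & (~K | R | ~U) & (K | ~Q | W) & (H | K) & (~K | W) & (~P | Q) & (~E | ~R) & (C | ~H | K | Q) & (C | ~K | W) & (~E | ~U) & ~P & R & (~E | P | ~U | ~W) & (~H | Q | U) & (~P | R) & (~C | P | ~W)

Unit clause (~Q) forces Q = False.
In (~P | Q) only ~P is left, so P = False.
Unit clause (R) forces R = True.
In (~E | P) only ~E is left, so E = False.
Try C = True:
  (~C | K | ~R) forces K = True.
  (~K | W) forces W = True.
  clause (~C | P | ~W) is falsified — backtrack.
So C = False.
Set U = False.
  then (C | K | U) forces K = True.
  then (~K | W) forces W = True.
  then (~H | Q | U) forces H = False.
All clauses satisfied.

C = False; U = False; Q = False; E = False; R = True; W = True; P = False; K = True; H = False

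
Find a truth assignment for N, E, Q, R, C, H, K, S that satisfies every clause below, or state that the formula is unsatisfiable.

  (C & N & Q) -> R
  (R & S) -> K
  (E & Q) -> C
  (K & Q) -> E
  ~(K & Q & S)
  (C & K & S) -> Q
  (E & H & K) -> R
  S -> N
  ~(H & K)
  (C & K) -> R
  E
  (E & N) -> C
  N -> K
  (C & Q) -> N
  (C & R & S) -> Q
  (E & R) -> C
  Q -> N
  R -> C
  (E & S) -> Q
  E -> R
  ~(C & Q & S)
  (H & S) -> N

N: False, E: True, Q: False, R: True, C: True, H: True, K: False, S: False

Unit clause (E) forces E = True.
In (~E | R) only R is left, so R = True.
In (C | ~E | ~R) only C is left, so C = True.
Set N = False.
  then (N | ~S) forces S = False.
  then (~C | N | ~Q) forces Q = False.
Set H = True.
  then (~H | ~K) forces K = False.
All clauses satisfied.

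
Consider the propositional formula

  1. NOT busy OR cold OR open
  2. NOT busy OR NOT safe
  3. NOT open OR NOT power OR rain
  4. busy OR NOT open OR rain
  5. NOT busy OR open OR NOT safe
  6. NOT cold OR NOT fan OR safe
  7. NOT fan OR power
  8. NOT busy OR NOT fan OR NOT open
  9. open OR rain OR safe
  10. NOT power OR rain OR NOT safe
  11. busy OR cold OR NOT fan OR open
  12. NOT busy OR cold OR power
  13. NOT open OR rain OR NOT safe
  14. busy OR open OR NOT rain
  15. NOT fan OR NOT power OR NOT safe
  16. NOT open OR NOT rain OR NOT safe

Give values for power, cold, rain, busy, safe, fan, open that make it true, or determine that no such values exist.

power = False, cold = True, rain = True, busy = True, safe = False, fan = False, open = True

Set power = False.
  then (NOT fan OR power) forces fan = False.
Set cold = True.
Set rain = True.
Set busy = True.
  then (NOT busy OR NOT safe) forces safe = False.
Set open = True.
All clauses satisfied.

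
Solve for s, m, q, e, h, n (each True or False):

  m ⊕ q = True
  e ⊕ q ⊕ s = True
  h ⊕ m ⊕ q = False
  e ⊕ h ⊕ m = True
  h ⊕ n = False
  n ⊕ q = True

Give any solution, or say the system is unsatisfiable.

s = False; m = True; q = False; e = True; h = True; n = True

m ⊕ q = T ⊕ F = True ✓
e ⊕ q ⊕ s = T ⊕ F ⊕ F = True ✓
h ⊕ m ⊕ q = T ⊕ T ⊕ F = False ✓
e ⊕ h ⊕ m = T ⊕ T ⊕ T = True ✓
h ⊕ n = T ⊕ T = False ✓
n ⊕ q = T ⊕ F = True ✓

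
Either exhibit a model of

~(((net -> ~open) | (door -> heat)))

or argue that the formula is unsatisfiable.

door = True, net = True, heat = False, open = True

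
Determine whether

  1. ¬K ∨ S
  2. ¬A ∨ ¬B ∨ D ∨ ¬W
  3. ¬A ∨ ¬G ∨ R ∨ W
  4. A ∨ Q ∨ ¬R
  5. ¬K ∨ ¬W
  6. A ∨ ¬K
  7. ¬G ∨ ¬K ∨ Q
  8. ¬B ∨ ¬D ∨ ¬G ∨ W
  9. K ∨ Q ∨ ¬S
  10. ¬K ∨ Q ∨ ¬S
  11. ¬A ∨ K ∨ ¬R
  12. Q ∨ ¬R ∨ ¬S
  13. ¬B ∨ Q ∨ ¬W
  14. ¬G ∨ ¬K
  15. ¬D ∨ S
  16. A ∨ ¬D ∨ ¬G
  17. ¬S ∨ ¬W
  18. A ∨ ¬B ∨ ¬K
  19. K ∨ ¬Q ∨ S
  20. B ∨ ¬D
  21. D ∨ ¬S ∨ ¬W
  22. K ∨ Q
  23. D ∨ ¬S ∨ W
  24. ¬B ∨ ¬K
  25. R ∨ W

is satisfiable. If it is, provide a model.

G=F, Q=T, A=F, R=T, B=T, K=F, D=T, S=T, W=F

Set G = False.
Try Q = False:
  (K ∨ Q) forces K = True.
  (¬K ∨ S) forces S = True.
  clause (¬K ∨ Q ∨ ¬S) is falsified — backtrack.
So Q = True.
Set A = False.
  then (A ∨ ¬K) forces K = False.
  then (K ∨ ¬Q ∨ S) forces S = True.
  then (¬S ∨ ¬W) forces W = False.
  then (D ∨ ¬S ∨ W) forces D = True.
  then (R ∨ W) forces R = True.
  then (B ∨ ¬D) forces B = True.
All clauses satisfied.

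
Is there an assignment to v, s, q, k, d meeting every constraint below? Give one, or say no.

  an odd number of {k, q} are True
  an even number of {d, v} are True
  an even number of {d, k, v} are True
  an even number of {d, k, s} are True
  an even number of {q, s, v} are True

Adding constraints 1, 2, 4, 5 mod 2: every variable appears an even number of times on the left, so the left side is 0.
But the right sides sum to 1 (mod 2). 0 ≠ 1 — the system is inconsistent.

UNSATISFIABLE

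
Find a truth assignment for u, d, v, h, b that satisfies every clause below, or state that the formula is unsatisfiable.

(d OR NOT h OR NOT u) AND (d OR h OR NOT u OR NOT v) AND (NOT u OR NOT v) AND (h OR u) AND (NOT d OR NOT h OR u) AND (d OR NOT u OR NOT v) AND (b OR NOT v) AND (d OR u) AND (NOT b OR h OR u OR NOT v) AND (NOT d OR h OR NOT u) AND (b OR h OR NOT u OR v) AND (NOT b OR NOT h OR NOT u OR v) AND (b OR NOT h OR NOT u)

Set u = True.
  then (NOT u OR NOT v) forces v = False.
Set d = False.
  then (d OR NOT h OR NOT u) forces h = False.
  then (b OR h OR NOT u OR v) forces b = True.
All clauses satisfied.

u=T, d=F, v=F, h=F, b=T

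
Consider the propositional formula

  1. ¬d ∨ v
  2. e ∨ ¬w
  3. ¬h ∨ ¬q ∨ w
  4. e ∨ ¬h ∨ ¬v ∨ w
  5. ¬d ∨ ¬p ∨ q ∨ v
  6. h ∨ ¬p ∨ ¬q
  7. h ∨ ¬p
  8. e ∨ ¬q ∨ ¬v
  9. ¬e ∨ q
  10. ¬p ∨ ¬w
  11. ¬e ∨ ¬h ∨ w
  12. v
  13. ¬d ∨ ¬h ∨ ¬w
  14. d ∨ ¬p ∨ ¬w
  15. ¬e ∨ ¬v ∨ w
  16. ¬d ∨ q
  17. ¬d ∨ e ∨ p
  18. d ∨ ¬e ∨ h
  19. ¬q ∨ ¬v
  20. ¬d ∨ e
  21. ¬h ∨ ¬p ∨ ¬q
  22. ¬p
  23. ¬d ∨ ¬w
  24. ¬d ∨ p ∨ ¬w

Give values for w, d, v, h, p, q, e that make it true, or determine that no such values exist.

w = False, d = False, v = True, h = False, p = False, q = False, e = False

Unit clause (v) forces v = True.
In (¬q ∨ ¬v) only ¬q is left, so q = False.
Unit clause (¬p) forces p = False.
In (¬e ∨ q) only ¬e is left, so e = False.
In (¬d ∨ q) only ¬d is left, so d = False.
In (e ∨ ¬w) only ¬w is left, so w = False.
In (e ∨ ¬h ∨ ¬v ∨ w) only ¬h is left, so h = False.
All clauses satisfied.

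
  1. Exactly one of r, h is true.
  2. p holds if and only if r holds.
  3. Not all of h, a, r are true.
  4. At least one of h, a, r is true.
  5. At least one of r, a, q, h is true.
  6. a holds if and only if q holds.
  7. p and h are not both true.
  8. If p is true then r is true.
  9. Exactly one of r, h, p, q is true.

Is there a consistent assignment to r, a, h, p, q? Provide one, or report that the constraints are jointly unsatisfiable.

r: False; a: False; h: True; p: False; q: False

  (1) {r, h}: 1 true — exactly one ✓
  (2) p=F, r=F — same ✓
  (3) {h, a, r}: 1/3 true — not all ✓
  (4) {h, a, r}: 1 true — at least one ✓
  (5) {r, a, q, h}: 1 true — at least one ✓
  (6) a=F, q=F — same ✓
  (7) p=F, h=T — not both ✓
  (8) p=F ⇒ r: vacuous ✓
  (9) {r, h, p, q}: 1 true — exactly one ✓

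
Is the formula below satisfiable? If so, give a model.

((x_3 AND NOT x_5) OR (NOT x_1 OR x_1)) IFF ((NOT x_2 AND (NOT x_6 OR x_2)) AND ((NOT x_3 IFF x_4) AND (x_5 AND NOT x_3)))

x_1 = True, x_2 = False, x_3 = False, x_4 = True, x_5 = True, x_6 = False

  ((x_3 AND NOT x_5) OR (NOT x_1 OR x_1)) IFF ((NOT x_2 AND (NOT x_6 OR x_2)) AND ((NOT x_3 IFF x_4) AND (x_5 AND NOT x_3))) = True
    (x_3 AND NOT x_5) OR (NOT x_1 OR x_1) = True
      x_3 AND NOT x_5 = False
        NOT x_5 = False
      NOT x_1 OR x_1 = True
        NOT x_1 = False
    (NOT x_2 AND (NOT x_6 OR x_2)) AND ((NOT x_3 IFF x_4) AND (x_5 AND NOT x_3)) = True
      NOT x_2 AND (NOT x_6 OR x_2) = True
        NOT x_2 = True
        NOT x_6 OR x_2 = True
          NOT x_6 = True
      (NOT x_3 IFF x_4) AND (x_5 AND NOT x_3) = True
        NOT x_3 IFF x_4 = True
          NOT x_3 = True
        x_5 AND NOT x_3 = True
          NOT x_3 = True
The formula evaluates to True.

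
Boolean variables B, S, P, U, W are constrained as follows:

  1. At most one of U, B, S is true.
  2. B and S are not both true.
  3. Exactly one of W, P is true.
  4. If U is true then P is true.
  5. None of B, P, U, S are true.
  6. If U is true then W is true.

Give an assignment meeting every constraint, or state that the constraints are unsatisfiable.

B=F, S=F, P=F, U=F, W=T

  (1) {U, B, S}: 0 true — at most one ✓
  (2) B=F, S=F — not both ✓
  (3) {W, P}: 1 true — exactly one ✓
  (4) U=F ⇒ P: vacuous ✓
  (5) {B, P, U, S}: 0 true — none ✓
  (6) U=F ⇒ W: vacuous ✓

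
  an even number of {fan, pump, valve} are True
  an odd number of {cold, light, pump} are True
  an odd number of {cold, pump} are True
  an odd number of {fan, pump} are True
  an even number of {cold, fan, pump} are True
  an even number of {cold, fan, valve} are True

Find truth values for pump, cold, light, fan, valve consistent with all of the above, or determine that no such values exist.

Adding constraints 1, 3, 6 mod 2: every variable appears an even number of times on the left, so the left side is 0.
But the right sides sum to 1 (mod 2). 0 ≠ 1 — the system is inconsistent.

No satisfying assignment exists.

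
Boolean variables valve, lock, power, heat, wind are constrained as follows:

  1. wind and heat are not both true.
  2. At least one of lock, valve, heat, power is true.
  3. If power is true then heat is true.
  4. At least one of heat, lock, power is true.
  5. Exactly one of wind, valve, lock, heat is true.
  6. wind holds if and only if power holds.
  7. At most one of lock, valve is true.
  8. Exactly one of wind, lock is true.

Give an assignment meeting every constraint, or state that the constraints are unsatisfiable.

valve = False; lock = True; power = False; heat = False; wind = False

  (1) wind=F, heat=F — not both ✓
  (2) {lock, valve, heat, power}: 1 true — at least one ✓
  (3) power=F ⇒ heat: vacuous ✓
  (4) {heat, lock, power}: 1 true — at least one ✓
  (5) {wind, valve, lock, heat}: 1 true — exactly one ✓
  (6) wind=F, power=F — same ✓
  (7) {lock, valve}: 1 true — at most one ✓
  (8) {wind, lock}: 1 true — exactly one ✓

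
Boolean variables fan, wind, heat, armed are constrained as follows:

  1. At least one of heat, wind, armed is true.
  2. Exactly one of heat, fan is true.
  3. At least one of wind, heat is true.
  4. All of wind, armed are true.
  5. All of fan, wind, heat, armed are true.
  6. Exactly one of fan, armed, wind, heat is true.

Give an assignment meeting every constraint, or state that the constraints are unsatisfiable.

No satisfying assignment exists.

Case armed = True:
  (4) forces wind = True.
  Constraint (6) is violated (armed=T, wind=T) — contradiction.
Case armed = False:
  Constraint (4) is violated (armed=F) — contradiction.
Both cases fail — unsatisfiable.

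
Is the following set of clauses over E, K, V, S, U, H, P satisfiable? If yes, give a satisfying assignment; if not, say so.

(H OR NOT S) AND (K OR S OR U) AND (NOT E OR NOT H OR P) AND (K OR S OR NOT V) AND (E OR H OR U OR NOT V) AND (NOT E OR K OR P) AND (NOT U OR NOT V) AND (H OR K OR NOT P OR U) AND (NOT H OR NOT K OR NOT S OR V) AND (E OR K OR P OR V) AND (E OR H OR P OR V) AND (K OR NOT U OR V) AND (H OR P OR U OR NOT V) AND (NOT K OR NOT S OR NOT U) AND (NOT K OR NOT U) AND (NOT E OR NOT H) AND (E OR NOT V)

E: False; K: False; V: False; S: True; U: False; H: True; P: True

Set E = False.
  then (E OR NOT V) forces V = False.
Set K = False.
  then (E OR K OR P OR V) forces P = True.
  then (K OR NOT U OR V) forces U = False.
  then (K OR S OR U) forces S = True.
  then (H OR K OR NOT P OR U) forces H = True.
All clauses satisfied.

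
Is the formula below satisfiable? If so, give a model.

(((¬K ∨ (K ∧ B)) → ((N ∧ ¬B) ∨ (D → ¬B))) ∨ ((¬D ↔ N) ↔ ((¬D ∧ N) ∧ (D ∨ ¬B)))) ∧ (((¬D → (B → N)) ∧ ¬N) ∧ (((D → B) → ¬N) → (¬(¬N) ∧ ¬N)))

Case N = True: the conjunct ¬N is False.
Case N = False: the conjunct ((D → B) → ¬N) → (¬(¬N) ∧ ¬N) becomes ((D → B) → True) → (False ∧ True) = False.
Both cases fail — unsatisfiable.

No satisfying assignment exists.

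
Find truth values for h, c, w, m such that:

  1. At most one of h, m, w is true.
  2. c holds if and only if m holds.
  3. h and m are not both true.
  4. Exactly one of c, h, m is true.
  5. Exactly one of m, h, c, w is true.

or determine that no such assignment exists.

h = True; c = False; w = False; m = False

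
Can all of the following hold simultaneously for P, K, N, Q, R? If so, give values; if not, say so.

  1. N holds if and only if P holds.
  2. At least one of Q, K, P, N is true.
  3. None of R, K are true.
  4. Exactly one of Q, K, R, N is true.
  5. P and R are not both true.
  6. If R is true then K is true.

P: True, K: False, N: True, Q: False, R: False

  (1) N=T, P=T — same ✓
  (2) {Q, K, P, N}: 2 true — at least one ✓
  (3) {R, K}: 0 true — none ✓
  (4) {Q, K, R, N}: 1 true — exactly one ✓
  (5) P=T, R=F — not both ✓
  (6) R=F ⇒ K: vacuous ✓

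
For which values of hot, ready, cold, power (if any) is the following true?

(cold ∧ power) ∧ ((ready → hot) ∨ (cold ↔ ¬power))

hot = True, ready = False, cold = True, power = True

  cold ∧ power = True
  (ready → hot) ∨ (cold ↔ ¬power) = True
    ready → hot = True
    cold ↔ ¬power = False
      ¬power = False
Both conjuncts True, so the formula holds.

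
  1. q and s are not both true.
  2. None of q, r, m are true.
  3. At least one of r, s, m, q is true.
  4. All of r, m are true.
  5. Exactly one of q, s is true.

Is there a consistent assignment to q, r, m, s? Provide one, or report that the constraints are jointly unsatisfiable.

No satisfying assignment exists.

Case r = True:
  Constraint (2) is violated (r=T) — contradiction.
Case r = False:
  Constraint (4) is violated (r=F) — contradiction.
Both cases fail — unsatisfiable.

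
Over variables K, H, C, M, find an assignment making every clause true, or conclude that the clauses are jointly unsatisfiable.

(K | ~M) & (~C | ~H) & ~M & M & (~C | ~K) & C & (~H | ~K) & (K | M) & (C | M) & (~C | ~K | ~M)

Case M = True:
  Clause (~M) is falsified — contradiction.
Case M = False:
  Clause (M) is falsified — contradiction.
Both cases fail, so the formula is unsatisfiable.

Unsatisfiable — no assignment works.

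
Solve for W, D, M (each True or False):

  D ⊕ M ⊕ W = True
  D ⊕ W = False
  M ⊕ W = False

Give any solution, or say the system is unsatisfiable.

W = True; D = True; M = True

D ⊕ M ⊕ W = T ⊕ T ⊕ T = True ✓
D ⊕ W = T ⊕ T = False ✓
M ⊕ W = T ⊕ T = False ✓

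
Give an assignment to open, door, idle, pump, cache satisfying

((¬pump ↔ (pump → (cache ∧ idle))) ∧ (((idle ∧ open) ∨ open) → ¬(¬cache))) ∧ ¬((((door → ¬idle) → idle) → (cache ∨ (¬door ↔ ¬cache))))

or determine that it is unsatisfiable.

open: False; door: True; idle: True; pump: True; cache: False

  (¬pump ↔ (pump → (cache ∧ idle))) ∧ (((idle ∧ open) ∨ open) → ¬(¬cache)) = True
    ¬pump ↔ (pump → (cache ∧ idle)) = True
      ¬pump = False
      pump → (cache ∧ idle) = False
        cache ∧ idle = False
    ((idle ∧ open) ∨ open) → ¬(¬cache) = True
      (idle ∧ open) ∨ open = False
        idle ∧ open = False
      ¬(¬cache) = False
        ¬cache = True
  ¬((((door → ¬idle) → idle) → (cache ∨ (¬door ↔ ¬cache)))) = True
    ((door → ¬idle) → idle) → (cache ∨ (¬door ↔ ¬cache)) = False
      (door → ¬idle) → idle = True
        door → ¬idle = False
          ¬idle = False
      cache ∨ (¬door ↔ ¬cache) = False
        ¬door ↔ ¬cache = False
          ¬door = False
          ¬cache = True
Both conjuncts True, so the formula holds.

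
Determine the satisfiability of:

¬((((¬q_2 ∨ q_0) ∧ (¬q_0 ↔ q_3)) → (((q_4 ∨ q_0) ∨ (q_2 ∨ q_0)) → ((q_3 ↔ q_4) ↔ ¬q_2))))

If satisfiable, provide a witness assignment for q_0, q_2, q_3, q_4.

q_0: True, q_2: False, q_3: False, q_4: True

  ¬((((¬q_2 ∨ q_0) ∧ (¬q_0 ↔ q_3)) → (((q_4 ∨ q_0) ∨ (q_2 ∨ q_0)) → ((q_3 ↔ q_4) ↔ ¬q_2)))) = True
    ((¬q_2 ∨ q_0) ∧ (¬q_0 ↔ q_3)) → (((q_4 ∨ q_0) ∨ (q_2 ∨ q_0)) → ((q_3 ↔ q_4) ↔ ¬q_2)) = False
      (¬q_2 ∨ q_0) ∧ (¬q_0 ↔ q_3) = True
        ¬q_2 ∨ q_0 = True
          ¬q_2 = True
        ¬q_0 ↔ q_3 = True
          ¬q_0 = False
      ((q_4 ∨ q_0) ∨ (q_2 ∨ q_0)) → ((q_3 ↔ q_4) ↔ ¬q_2) = False
        (q_4 ∨ q_0) ∨ (q_2 ∨ q_0) = True
          q_4 ∨ q_0 = True
          q_2 ∨ q_0 = True
        (q_3 ↔ q_4) ↔ ¬q_2 = False
          q_3 ↔ q_4 = False
          ¬q_2 = True
The formula evaluates to True.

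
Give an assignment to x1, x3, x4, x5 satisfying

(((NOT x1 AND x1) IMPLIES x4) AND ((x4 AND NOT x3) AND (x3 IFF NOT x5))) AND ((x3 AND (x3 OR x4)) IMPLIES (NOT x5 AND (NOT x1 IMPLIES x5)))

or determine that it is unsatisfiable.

x1 = True, x3 = False, x4 = True, x5 = True

  ((NOT x1 AND x1) IMPLIES x4) AND ((x4 AND NOT x3) AND (x3 IFF NOT x5)) = True
    (NOT x1 AND x1) IMPLIES x4 = True
      NOT x1 AND x1 = False
        NOT x1 = False
    (x4 AND NOT x3) AND (x3 IFF NOT x5) = True
      x4 AND NOT x3 = True
        NOT x3 = True
      x3 IFF NOT x5 = True
        NOT x5 = False
  (x3 AND (x3 OR x4)) IMPLIES (NOT x5 AND (NOT x1 IMPLIES x5)) = True
    x3 AND (x3 OR x4) = False
      x3 OR x4 = True
    NOT x5 AND (NOT x1 IMPLIES x5) = False
      NOT x5 = False
      NOT x1 IMPLIES x5 = True
        NOT x1 = False
Both conjuncts True, so the formula holds.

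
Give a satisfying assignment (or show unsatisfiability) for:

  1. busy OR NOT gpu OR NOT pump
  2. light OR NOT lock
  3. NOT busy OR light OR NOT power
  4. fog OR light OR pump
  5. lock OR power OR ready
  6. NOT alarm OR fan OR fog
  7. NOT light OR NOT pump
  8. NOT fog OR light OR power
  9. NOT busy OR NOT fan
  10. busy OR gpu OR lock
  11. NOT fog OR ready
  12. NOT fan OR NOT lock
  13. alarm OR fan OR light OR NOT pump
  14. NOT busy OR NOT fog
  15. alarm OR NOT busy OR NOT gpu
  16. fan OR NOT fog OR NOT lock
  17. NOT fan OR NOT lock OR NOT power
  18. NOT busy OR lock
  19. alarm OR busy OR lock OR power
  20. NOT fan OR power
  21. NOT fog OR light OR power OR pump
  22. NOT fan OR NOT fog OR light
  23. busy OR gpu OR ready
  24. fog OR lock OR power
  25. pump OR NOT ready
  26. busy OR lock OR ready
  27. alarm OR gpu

Try busy = True:
  (NOT busy OR NOT fan) forces fan = False.
  (NOT busy OR NOT fog) forces fog = False.
  (NOT alarm OR fan OR fog) forces alarm = False.
  (alarm OR NOT busy OR NOT gpu) forces gpu = False.
  clause (alarm OR gpu) is falsified — backtrack.
So busy = False.
Set power = True.
Set gpu = True.
  then (busy OR NOT gpu OR NOT pump) forces pump = False.
  then (pump OR NOT ready) forces ready = False.
  then (busy OR lock OR ready) forces lock = True.
  then (light OR NOT lock) forces light = True.
  then (NOT fog OR ready) forces fog = False.
  then (NOT fan OR NOT lock) forces fan = False.
  then (NOT alarm OR fan OR fog) forces alarm = False.
All clauses satisfied.

busy=F, power=T, gpu=T, lock=T, light=T, ready=F, fan=F, fog=F, pump=F, alarm=F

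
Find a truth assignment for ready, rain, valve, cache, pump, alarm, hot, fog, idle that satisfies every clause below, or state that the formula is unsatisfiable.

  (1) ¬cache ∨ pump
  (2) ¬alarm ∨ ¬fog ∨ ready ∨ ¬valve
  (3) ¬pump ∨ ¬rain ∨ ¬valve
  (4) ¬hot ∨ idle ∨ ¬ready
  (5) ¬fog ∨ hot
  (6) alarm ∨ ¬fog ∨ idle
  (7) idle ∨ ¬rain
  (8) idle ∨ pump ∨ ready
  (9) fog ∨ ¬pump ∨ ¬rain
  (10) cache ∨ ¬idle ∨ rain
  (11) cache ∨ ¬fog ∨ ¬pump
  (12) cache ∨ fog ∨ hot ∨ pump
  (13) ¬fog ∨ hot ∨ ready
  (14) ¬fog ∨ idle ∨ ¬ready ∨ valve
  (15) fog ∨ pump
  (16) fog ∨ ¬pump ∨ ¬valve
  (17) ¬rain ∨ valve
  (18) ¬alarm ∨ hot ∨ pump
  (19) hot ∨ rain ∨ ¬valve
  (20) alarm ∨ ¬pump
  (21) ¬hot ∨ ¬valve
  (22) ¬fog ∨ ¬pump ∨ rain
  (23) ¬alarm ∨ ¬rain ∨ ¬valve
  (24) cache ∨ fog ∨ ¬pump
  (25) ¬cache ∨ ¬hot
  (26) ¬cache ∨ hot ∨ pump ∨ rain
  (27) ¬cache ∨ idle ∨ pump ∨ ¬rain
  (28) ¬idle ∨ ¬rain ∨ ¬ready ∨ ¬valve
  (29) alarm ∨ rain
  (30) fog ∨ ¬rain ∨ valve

ready = True; rain = False; valve = False; cache = True; pump = True; alarm = True; hot = False; fog = False; idle = True

Set ready = True.
Set rain = False.
  then (alarm ∨ rain) forces alarm = True.
Try valve = True:
  (hot ∨ rain ∨ ¬valve) forces hot = True.
  clause (¬hot ∨ ¬valve) is falsified — backtrack.
So valve = False.
Try cache = False:
  (cache ∨ ¬idle ∨ rain) forces idle = False.
  (¬hot ∨ idle ∨ ¬ready) forces hot = False.
  (¬fog ∨ hot) forces fog = False.
  (cache ∨ fog ∨ hot ∨ pump) forces pump = True.
  clause (cache ∨ fog ∨ ¬pump) is falsified — backtrack.
So cache = True.
  then (¬cache ∨ pump) forces pump = True.
  then (¬fog ∨ ¬pump ∨ rain) forces fog = False.
  then (¬cache ∨ ¬hot) forces hot = False.
Set idle = True.
All clauses satisfied.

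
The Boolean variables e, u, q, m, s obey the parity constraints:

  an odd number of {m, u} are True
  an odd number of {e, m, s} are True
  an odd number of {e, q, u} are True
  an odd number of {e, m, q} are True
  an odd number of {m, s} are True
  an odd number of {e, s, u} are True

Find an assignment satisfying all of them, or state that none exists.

Adding constraints 1, 3, 4 mod 2: every variable appears an even number of times on the left, so the left side is 0.
But the right sides sum to 1 (mod 2). 0 ≠ 1 — the system is inconsistent.

Unsatisfiable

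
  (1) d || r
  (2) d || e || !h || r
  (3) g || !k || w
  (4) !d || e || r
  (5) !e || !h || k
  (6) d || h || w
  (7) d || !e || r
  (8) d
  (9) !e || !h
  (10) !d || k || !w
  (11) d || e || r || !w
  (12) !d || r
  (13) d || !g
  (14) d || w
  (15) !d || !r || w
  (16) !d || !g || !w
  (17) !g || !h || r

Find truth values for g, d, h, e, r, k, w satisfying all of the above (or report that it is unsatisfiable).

g = False; d = True; h = True; e = False; r = True; k = True; w = True

Unit clause (d) forces d = True.
In (!d || r) only r is left, so r = True.
In (!d || !r || w) only w is left, so w = True.
In (!d || !g || !w) only !g is left, so g = False.
In (!d || k || !w) only k is left, so k = True.
Set h = True.
  then (!e || !h) forces e = False.
All clauses satisfied.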